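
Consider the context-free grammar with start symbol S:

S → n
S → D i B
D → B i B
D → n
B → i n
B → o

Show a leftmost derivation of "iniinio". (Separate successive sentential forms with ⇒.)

S⇒DiB⇒BiBiB⇒iniBiB⇒iniiniB⇒iniinio

S ⇒ DiB   [S → D i B]
DiB ⇒ BiBiB   [D → B i B]
BiBiB ⇒ iniBiB   [B → i n]
iniBiB ⇒ iniiniB   [B → i n]
iniiniB ⇒ iniinio   [B → o]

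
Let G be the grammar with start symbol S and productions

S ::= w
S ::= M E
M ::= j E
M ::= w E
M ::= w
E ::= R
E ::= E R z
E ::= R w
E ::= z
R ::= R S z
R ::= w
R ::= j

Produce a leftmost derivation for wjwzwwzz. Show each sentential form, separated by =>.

S => ME => wE => wERz => wRRz => wRSzRz => wjSzRz => wjwzRz => wjwzRSzz => wjwzwSzz => wjwzwwzz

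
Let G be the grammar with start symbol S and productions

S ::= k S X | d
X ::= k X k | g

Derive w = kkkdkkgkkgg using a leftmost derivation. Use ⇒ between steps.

S ⇒ kSX   [S ::= k S X]
kSX ⇒ kkSXX   [S ::= k S X]
kkSXX ⇒ kkkSXXX   [S ::= k S X]
kkkSXXX ⇒ kkkdXXX   [S ::= d]
kkkdXXX ⇒ kkkdkXkXX   [X ::= k X k]
kkkdkXkXX ⇒ kkkdkkXkkXX   [X ::= k X k]
kkkdkkXkkXX ⇒ kkkdkkgkkXX   [X ::= g]
kkkdkkgkkXX ⇒ kkkdkkgkkgX   [X ::= g]
kkkdkkgkkgX ⇒ kkkdkkgkkgg   [X ::= g]

S⇒kSX⇒kkSXX⇒kkkSXXX⇒kkkdXXX⇒kkkdkXkXX⇒kkkdkkXkkXX⇒kkkdkkgkkXX⇒kkkdkkgkkgX⇒kkkdkkgkkgg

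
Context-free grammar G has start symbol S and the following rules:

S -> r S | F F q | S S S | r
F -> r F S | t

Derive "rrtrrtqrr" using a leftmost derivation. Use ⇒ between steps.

S ⇒ SSS ⇒ FFqSS ⇒ rFSFqSS ⇒ rrFSSFqSS ⇒ rrtSSFqSS ⇒ rrtrSFqSS ⇒ rrtrrFqSS ⇒ rrtrrtqSS ⇒ rrtrrtqrS ⇒ rrtrrtqrr

S ⇒ SSS   [S -> S S S]
SSS ⇒ FFqSS   [S -> F F q]
FFqSS ⇒ rFSFqSS   [F -> r F S]
rFSFqSS ⇒ rrFSSFqSS   [F -> r F S]
rrFSSFqSS ⇒ rrtSSFqSS   [F -> t]
rrtSSFqSS ⇒ rrtrSFqSS   [S -> r]
rrtrSFqSS ⇒ rrtrrFqSS   [S -> r]
rrtrrFqSS ⇒ rrtrrtqSS   [F -> t]
rrtrrtqSS ⇒ rrtrrtqrS   [S -> r]
rrtrrtqrS ⇒ rrtrrtqrr   [S -> r]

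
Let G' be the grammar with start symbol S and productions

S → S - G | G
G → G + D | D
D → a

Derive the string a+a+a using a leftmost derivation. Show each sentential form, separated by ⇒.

S ⇒ G   [S → G]
G ⇒ G+D   [G → G + D]
G+D ⇒ G+D+D   [G → G + D]
G+D+D ⇒ D+D+D   [G → D]
D+D+D ⇒ a+D+D   [D → a]
a+D+D ⇒ a+a+D   [D → a]
a+a+D ⇒ a+a+a   [D → a]

S ⇒ G ⇒ G+D ⇒ G+D+D ⇒ D+D+D ⇒ a+D+D ⇒ a+a+D ⇒ a+a+a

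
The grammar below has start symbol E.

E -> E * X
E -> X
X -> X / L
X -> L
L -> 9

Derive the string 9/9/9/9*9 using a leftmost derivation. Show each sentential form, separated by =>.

E => E*X   [E -> E * X]
E*X => X*X   [E -> X]
X*X => X/L*X   [X -> X / L]
X/L*X => X/L/L*X   [X -> X / L]
X/L/L*X => X/L/L/L*X   [X -> X / L]
X/L/L/L*X => L/L/L/L*X   [X -> L]
L/L/L/L*X => 9/L/L/L*X   [L -> 9]
9/L/L/L*X => 9/9/L/L*X   [L -> 9]
9/9/L/L*X => 9/9/9/L*X   [L -> 9]
9/9/9/L*X => 9/9/9/9*X   [L -> 9]
9/9/9/9*X => 9/9/9/9*L   [X -> L]
9/9/9/9*L => 9/9/9/9*9   [L -> 9]

E=>E*X=>X*X=>X/L*X=>X/L/L*X=>X/L/L/L*X=>L/L/L/L*X=>9/L/L/L*X=>9/9/L/L*X=>9/9/9/L*X=>9/9/9/9*X=>9/9/9/9*L=>9/9/9/9*9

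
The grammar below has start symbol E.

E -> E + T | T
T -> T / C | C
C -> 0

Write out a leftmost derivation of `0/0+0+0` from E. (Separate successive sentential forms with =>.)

E => E+T   [E -> E + T]
E+T => E+T+T   [E -> E + T]
E+T+T => T+T+T   [E -> T]
T+T+T => T/C+T+T   [T -> T / C]
T/C+T+T => C/C+T+T   [T -> C]
C/C+T+T => 0/C+T+T   [C -> 0]
0/C+T+T => 0/0+T+T   [C -> 0]
0/0+T+T => 0/0+C+T   [T -> C]
0/0+C+T => 0/0+0+T   [C -> 0]
0/0+0+T => 0/0+0+C   [T -> C]
0/0+0+C => 0/0+0+0   [C -> 0]

E=>E+T=>E+T+T=>T+T+T=>T/C+T+T=>C/C+T+T=>0/C+T+T=>0/0+T+T=>0/0+C+T=>0/0+0+T=>0/0+0+C=>0/0+0+0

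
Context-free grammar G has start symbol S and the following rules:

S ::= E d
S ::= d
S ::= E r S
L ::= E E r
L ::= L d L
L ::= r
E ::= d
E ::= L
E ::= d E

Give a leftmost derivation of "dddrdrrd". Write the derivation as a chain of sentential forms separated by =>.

S => ErS => LrS => LdLrS => EErdLrS => dEErdLrS => ddErdLrS => dddrdLrS => dddrdrrS => dddrdrrd

S => ErS   [S ::= E r S]
ErS => LrS   [E ::= L]
LrS => LdLrS   [L ::= L d L]
LdLrS => EErdLrS   [L ::= E E r]
EErdLrS => dEErdLrS   [E ::= d E]
dEErdLrS => ddErdLrS   [E ::= d]
ddErdLrS => dddrdLrS   [E ::= d]
dddrdLrS => dddrdrrS   [L ::= r]
dddrdrrS => dddrdrrd   [S ::= d]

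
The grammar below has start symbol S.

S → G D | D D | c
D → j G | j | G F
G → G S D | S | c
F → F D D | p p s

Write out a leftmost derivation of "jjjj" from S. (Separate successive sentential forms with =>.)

S=>GD=>SD=>GDD=>SDD=>DDDD=>jDDD=>jjDD=>jjjD=>jjjj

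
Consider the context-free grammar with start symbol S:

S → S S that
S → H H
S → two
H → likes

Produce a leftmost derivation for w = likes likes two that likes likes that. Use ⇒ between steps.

S ⇒ S S that   [S → S S that]
S S that ⇒ S S that S that   [S → S S that]
S S that S that ⇒ H H S that S that   [S → H H]
H H S that S that ⇒ likes H S that S that   [H → likes]
likes H S that S that ⇒ likes likes S that S that   [H → likes]
likes likes S that S that ⇒ likes likes two that S that   [S → two]
likes likes two that S that ⇒ likes likes two that H H that   [S → H H]
likes likes two that H H that ⇒ likes likes two that likes H that   [H → likes]
likes likes two that likes H that ⇒ likes likes two that likes likes that   [H → likes]

S ⇒ S S that ⇒ S S that S that ⇒ H H S that S that ⇒ likes H S that S that ⇒ likes likes S that S that ⇒ likes likes two that S that ⇒ likes likes two that H H that ⇒ likes likes two that likes H that ⇒ likes likes two that likes likes that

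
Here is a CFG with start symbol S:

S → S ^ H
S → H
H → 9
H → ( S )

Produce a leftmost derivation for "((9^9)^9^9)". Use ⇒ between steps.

S ⇒ H ⇒ (S) ⇒ (S^H) ⇒ (S^H^H) ⇒ (H^H^H) ⇒ ((S)^H^H) ⇒ ((S^H)^H^H) ⇒ ((H^H)^H^H) ⇒ ((9^H)^H^H) ⇒ ((9^9)^H^H) ⇒ ((9^9)^9^H) ⇒ ((9^9)^9^9)

S ⇒ H   [S → H]
H ⇒ (S)   [H → ( S )]
(S) ⇒ (S^H)   [S → S ^ H]
(S^H) ⇒ (S^H^H)   [S → S ^ H]
(S^H^H) ⇒ (H^H^H)   [S → H]
(H^H^H) ⇒ ((S)^H^H)   [H → ( S )]
((S)^H^H) ⇒ ((S^H)^H^H)   [S → S ^ H]
((S^H)^H^H) ⇒ ((H^H)^H^H)   [S → H]
((H^H)^H^H) ⇒ ((9^H)^H^H)   [H → 9]
((9^H)^H^H) ⇒ ((9^9)^H^H)   [H → 9]
((9^9)^H^H) ⇒ ((9^9)^9^H)   [H → 9]
((9^9)^9^H) ⇒ ((9^9)^9^9)   [H → 9]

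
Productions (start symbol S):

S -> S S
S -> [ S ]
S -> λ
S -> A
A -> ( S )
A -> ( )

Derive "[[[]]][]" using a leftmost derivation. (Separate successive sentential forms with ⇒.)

S ⇒ SS ⇒ SSS ⇒ [S]SS ⇒ [[S]]SS ⇒ [[[S]]]SS ⇒ [[[]]]SS ⇒ [[[]]][S]S ⇒ [[[]]][]S ⇒ [[[]]][]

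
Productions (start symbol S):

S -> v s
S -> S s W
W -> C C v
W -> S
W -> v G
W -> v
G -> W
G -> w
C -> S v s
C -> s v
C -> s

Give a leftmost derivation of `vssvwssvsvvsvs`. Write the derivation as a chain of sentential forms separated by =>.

S=>SsW=>SsWsW=>SsWsWsW=>vssWsWsW=>vssvGsWsW=>vssvwsWsW=>vssvwsCCvsW=>vssvwssvCvsW=>vssvwssvsvvsW=>vssvwssvsvvsS=>vssvwssvsvvsvs

S => SsW   [S -> S s W]
SsW => SsWsW   [S -> S s W]
SsWsW => SsWsWsW   [S -> S s W]
SsWsWsW => vssWsWsW   [S -> v s]
vssWsWsW => vssvGsWsW   [W -> v G]
vssvGsWsW => vssvwsWsW   [G -> w]
vssvwsWsW => vssvwsCCvsW   [W -> C C v]
vssvwsCCvsW => vssvwssvCvsW   [C -> s v]
vssvwssvCvsW => vssvwssvsvvsW   [C -> s v]
vssvwssvsvvsW => vssvwssvsvvsS   [W -> S]
vssvwssvsvvsS => vssvwssvsvvsvs   [S -> v s]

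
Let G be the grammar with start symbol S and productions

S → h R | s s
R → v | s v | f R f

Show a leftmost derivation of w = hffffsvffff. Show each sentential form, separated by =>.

S => hR   [S → h R]
hR => hfRf   [R → f R f]
hfRf => hffRff   [R → f R f]
hffRff => hfffRfff   [R → f R f]
hfffRfff => hffffRffff   [R → f R f]
hffffRffff => hffffsvffff   [R → s v]

S => hR => hfRf => hffRff => hfffRfff => hffffRffff => hffffsvffff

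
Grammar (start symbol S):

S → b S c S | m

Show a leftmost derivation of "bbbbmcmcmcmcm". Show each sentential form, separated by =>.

S => bScS => bbScScS => bbbScScScS => bbbbScScScScS => bbbbmcScScScS => bbbbmcmcScScS => bbbbmcmcmcScS => bbbbmcmcmcmcS => bbbbmcmcmcmcm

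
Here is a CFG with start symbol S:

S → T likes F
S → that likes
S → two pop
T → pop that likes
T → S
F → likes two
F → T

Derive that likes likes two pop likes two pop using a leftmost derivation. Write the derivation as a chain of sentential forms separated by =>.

S => T likes F => S likes F => that likes likes F => that likes likes T => that likes likes S => that likes likes T likes F => that likes likes S likes F => that likes likes two pop likes F => that likes likes two pop likes T => that likes likes two pop likes S => that likes likes two pop likes two pop

S => T likes F   [S → T likes F]
T likes F => S likes F   [T → S]
S likes F => that likes likes F   [S → that likes]
that likes likes F => that likes likes T   [F → T]
that likes likes T => that likes likes S   [T → S]
that likes likes S => that likes likes T likes F   [S → T likes F]
that likes likes T likes F => that likes likes S likes F   [T → S]
that likes likes S likes F => that likes likes two pop likes F   [S → two pop]
that likes likes two pop likes F => that likes likes two pop likes T   [F → T]
that likes likes two pop likes T => that likes likes two pop likes S   [T → S]
that likes likes two pop likes S => that likes likes two pop likes two pop   [S → two pop]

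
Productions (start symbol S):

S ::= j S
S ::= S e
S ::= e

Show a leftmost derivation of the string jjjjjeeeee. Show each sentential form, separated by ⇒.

S ⇒ jS ⇒ jjS ⇒ jjjS ⇒ jjjjS ⇒ jjjjSe ⇒ jjjjSee ⇒ jjjjSeee ⇒ jjjjSeeee ⇒ jjjjjSeeee ⇒ jjjjjeeeee

S ⇒ jS   [S ::= j S]
jS ⇒ jjS   [S ::= j S]
jjS ⇒ jjjS   [S ::= j S]
jjjS ⇒ jjjjS   [S ::= j S]
jjjjS ⇒ jjjjSe   [S ::= S e]
jjjjSe ⇒ jjjjSee   [S ::= S e]
jjjjSee ⇒ jjjjSeee   [S ::= S e]
jjjjSeee ⇒ jjjjSeeee   [S ::= S e]
jjjjSeeee ⇒ jjjjjSeeee   [S ::= j S]
jjjjjSeeee ⇒ jjjjjeeeee   [S ::= e]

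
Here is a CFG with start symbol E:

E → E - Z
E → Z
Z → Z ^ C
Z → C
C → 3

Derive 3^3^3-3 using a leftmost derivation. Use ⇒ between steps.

E ⇒ E-Z ⇒ Z-Z ⇒ Z^C-Z ⇒ Z^C^C-Z ⇒ C^C^C-Z ⇒ 3^C^C-Z ⇒ 3^3^C-Z ⇒ 3^3^3-Z ⇒ 3^3^3-C ⇒ 3^3^3-3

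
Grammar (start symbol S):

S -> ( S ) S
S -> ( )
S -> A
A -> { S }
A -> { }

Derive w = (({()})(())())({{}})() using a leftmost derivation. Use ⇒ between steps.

S ⇒ (S)S   [S -> ( S ) S]
(S)S ⇒ ((S)S)S   [S -> ( S ) S]
((S)S)S ⇒ ((A)S)S   [S -> A]
((A)S)S ⇒ (({S})S)S   [A -> { S }]
(({S})S)S ⇒ (({()})S)S   [S -> ( )]
(({()})S)S ⇒ (({()})(S)S)S   [S -> ( S ) S]
(({()})(S)S)S ⇒ (({()})(())S)S   [S -> ( )]
(({()})(())S)S ⇒ (({()})(())())S   [S -> ( )]
(({()})(())())S ⇒ (({()})(())())(S)S   [S -> ( S ) S]
(({()})(())())(S)S ⇒ (({()})(())())(A)S   [S -> A]
(({()})(())())(A)S ⇒ (({()})(())())({S})S   [A -> { S }]
(({()})(())())({S})S ⇒ (({()})(())())({A})S   [S -> A]
(({()})(())())({A})S ⇒ (({()})(())())({{}})S   [A -> { }]
(({()})(())())({{}})S ⇒ (({()})(())())({{}})()   [S -> ( )]

S ⇒ (S)S ⇒ ((S)S)S ⇒ ((A)S)S ⇒ (({S})S)S ⇒ (({()})S)S ⇒ (({()})(S)S)S ⇒ (({()})(())S)S ⇒ (({()})(())())S ⇒ (({()})(())())(S)S ⇒ (({()})(())())(A)S ⇒ (({()})(())())({S})S ⇒ (({()})(())())({A})S ⇒ (({()})(())())({{}})S ⇒ (({()})(())())({{}})()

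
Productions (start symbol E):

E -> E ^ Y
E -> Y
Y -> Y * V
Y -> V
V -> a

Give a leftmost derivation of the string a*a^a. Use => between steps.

E => E^Y => Y^Y => Y*V^Y => V*V^Y => a*V^Y => a*a^Y => a*a^V => a*a^a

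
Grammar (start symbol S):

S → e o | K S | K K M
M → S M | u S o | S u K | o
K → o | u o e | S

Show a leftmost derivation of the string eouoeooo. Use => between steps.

S => KKM => SKM => KKMKM => SKMKM => eoKMKM => eouoeMKM => eouoeoKM => eouoeooM => eouoeooo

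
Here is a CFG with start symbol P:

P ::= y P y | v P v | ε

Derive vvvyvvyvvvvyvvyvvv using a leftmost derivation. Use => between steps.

P => vPv => vvPvv => vvvPvvv => vvvyPyvvv => vvvyvPvyvvv => vvvyvvPvvyvvv => vvvyvvyPyvvyvvv => vvvyvvyvPvyvvyvvv => vvvyvvyvvPvvyvvyvvv => vvvyvvyvvvvyvvyvvv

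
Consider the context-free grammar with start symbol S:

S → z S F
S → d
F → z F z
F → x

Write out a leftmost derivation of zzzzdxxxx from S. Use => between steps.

S => zSF => zzSFF => zzzSFFF => zzzzSFFFF => zzzzdFFFF => zzzzdxFFF => zzzzdxxFF => zzzzdxxxF => zzzzdxxxx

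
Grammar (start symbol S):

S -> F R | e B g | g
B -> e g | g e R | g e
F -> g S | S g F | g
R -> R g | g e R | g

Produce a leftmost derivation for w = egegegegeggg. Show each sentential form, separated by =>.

S => eBg   [S -> e B g]
eBg => egeRg   [B -> g e R]
egeRg => egegeRg   [R -> g e R]
egegeRg => egegeRgg   [R -> R g]
egegeRgg => egegegeRgg   [R -> g e R]
egegegeRgg => egegegegeRgg   [R -> g e R]
egegegegeRgg => egegegegeggg   [R -> g]

S=>eBg=>egeRg=>egegeRg=>egegeRgg=>egegegeRgg=>egegegegeRgg=>egegegegeggg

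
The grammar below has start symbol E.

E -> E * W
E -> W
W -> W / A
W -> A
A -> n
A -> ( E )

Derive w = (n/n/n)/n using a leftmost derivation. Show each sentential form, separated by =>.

E => W => W/A => A/A => (E)/A => (W)/A => (W/A)/A => (W/A/A)/A => (A/A/A)/A => (n/A/A)/A => (n/n/A)/A => (n/n/n)/A => (n/n/n)/n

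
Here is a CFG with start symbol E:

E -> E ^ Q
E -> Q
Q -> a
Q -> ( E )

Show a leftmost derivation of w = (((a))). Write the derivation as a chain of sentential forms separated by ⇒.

E ⇒ Q ⇒ (E) ⇒ (Q) ⇒ ((E)) ⇒ ((Q)) ⇒ (((E))) ⇒ (((Q))) ⇒ (((a)))

E ⇒ Q   [E -> Q]
Q ⇒ (E)   [Q -> ( E )]
(E) ⇒ (Q)   [E -> Q]
(Q) ⇒ ((E))   [Q -> ( E )]
((E)) ⇒ ((Q))   [E -> Q]
((Q)) ⇒ (((E)))   [Q -> ( E )]
(((E))) ⇒ (((Q)))   [E -> Q]
(((Q))) ⇒ (((a)))   [Q -> a]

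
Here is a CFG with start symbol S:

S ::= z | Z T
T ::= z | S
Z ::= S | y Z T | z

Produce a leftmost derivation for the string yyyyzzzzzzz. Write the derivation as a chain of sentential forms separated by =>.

S=>ZT=>ST=>ZTT=>yZTTT=>yyZTTTT=>yyyZTTTTT=>yyyyZTTTTTT=>yyyyzTTTTTT=>yyyyzzTTTTT=>yyyyzzzTTTT=>yyyyzzzzTTT=>yyyyzzzzzTT=>yyyyzzzzzzT=>yyyyzzzzzzz

S => ZT   [S ::= Z T]
ZT => ST   [Z ::= S]
ST => ZTT   [S ::= Z T]
ZTT => yZTTT   [Z ::= y Z T]
yZTTT => yyZTTTT   [Z ::= y Z T]
yyZTTTT => yyyZTTTTT   [Z ::= y Z T]
yyyZTTTTT => yyyyZTTTTTT   [Z ::= y Z T]
yyyyZTTTTTT => yyyyzTTTTTT   [Z ::= z]
yyyyzTTTTTT => yyyyzzTTTTT   [T ::= z]
yyyyzzTTTTT => yyyyzzzTTTT   [T ::= z]
yyyyzzzTTTT => yyyyzzzzTTT   [T ::= z]
yyyyzzzzTTT => yyyyzzzzzTT   [T ::= z]
yyyyzzzzzTT => yyyyzzzzzzT   [T ::= z]
yyyyzzzzzzT => yyyyzzzzzzz   [T ::= z]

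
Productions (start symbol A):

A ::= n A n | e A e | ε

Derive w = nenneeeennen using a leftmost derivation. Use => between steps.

A=>nAn=>neAen=>nenAnen=>nennAnnen=>nenneAennen=>nenneeAeennen=>nenneeeennen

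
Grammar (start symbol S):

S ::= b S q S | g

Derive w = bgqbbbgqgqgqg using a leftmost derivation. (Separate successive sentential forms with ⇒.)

S ⇒ bSqS ⇒ bgqS ⇒ bgqbSqS ⇒ bgqbbSqSqS ⇒ bgqbbbSqSqSqS ⇒ bgqbbbgqSqSqS ⇒ bgqbbbgqgqSqS ⇒ bgqbbbgqgqgqS ⇒ bgqbbbgqgqgqg

S ⇒ bSqS   [S ::= b S q S]
bSqS ⇒ bgqS   [S ::= g]
bgqS ⇒ bgqbSqS   [S ::= b S q S]
bgqbSqS ⇒ bgqbbSqSqS   [S ::= b S q S]
bgqbbSqSqS ⇒ bgqbbbSqSqSqS   [S ::= b S q S]
bgqbbbSqSqSqS ⇒ bgqbbbgqSqSqS   [S ::= g]
bgqbbbgqSqSqS ⇒ bgqbbbgqgqSqS   [S ::= g]
bgqbbbgqgqSqS ⇒ bgqbbbgqgqgqS   [S ::= g]
bgqbbbgqgqgqS ⇒ bgqbbbgqgqgqg   [S ::= g]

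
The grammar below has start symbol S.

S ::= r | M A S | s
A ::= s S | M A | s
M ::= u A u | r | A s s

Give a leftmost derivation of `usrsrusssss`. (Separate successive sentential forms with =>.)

S => MAS   [S ::= M A S]
MAS => AssAS   [M ::= A s s]
AssAS => MAssAS   [A ::= M A]
MAssAS => uAuAssAS   [M ::= u A u]
uAuAssAS => usSuAssAS   [A ::= s S]
usSuAssAS => usMASuAssAS   [S ::= M A S]
usMASuAssAS => usrASuAssAS   [M ::= r]
usrASuAssAS => usrsSuAssAS   [A ::= s]
usrsSuAssAS => usrsruAssAS   [S ::= r]
usrsruAssAS => usrsrusssAS   [A ::= s]
usrsrusssAS => usrsrussssS   [A ::= s]
usrsrussssS => usrsrusssss   [S ::= s]

S => MAS => AssAS => MAssAS => uAuAssAS => usSuAssAS => usMASuAssAS => usrASuAssAS => usrsSuAssAS => usrsruAssAS => usrsrusssAS => usrsrussssS => usrsrusssss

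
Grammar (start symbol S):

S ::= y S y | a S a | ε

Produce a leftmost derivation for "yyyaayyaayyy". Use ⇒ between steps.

S⇒ySy⇒yySyy⇒yyySyyy⇒yyyaSayyy⇒yyyaaSaayyy⇒yyyaaySyaayyy⇒yyyaayyaayyy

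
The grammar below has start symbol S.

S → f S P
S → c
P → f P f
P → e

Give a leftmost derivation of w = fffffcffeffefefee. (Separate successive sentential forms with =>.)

S => fSP => ffSPP => fffSPPP => ffffSPPPP => fffffSPPPPP => fffffcPPPPP => fffffcfPfPPPP => fffffcffPffPPPP => fffffcffeffPPPP => fffffcffeffePPP => fffffcffeffefPfPP => fffffcffeffefefPP => fffffcffeffefefeP => fffffcffeffefefee

S => fSP   [S → f S P]
fSP => ffSPP   [S → f S P]
ffSPP => fffSPPP   [S → f S P]
fffSPPP => ffffSPPPP   [S → f S P]
ffffSPPPP => fffffSPPPPP   [S → f S P]
fffffSPPPPP => fffffcPPPPP   [S → c]
fffffcPPPPP => fffffcfPfPPPP   [P → f P f]
fffffcfPfPPPP => fffffcffPffPPPP   [P → f P f]
fffffcffPffPPPP => fffffcffeffPPPP   [P → e]
fffffcffeffPPPP => fffffcffeffePPP   [P → e]
fffffcffeffePPP => fffffcffeffefPfPP   [P → f P f]
fffffcffeffefPfPP => fffffcffeffefefPP   [P → e]
fffffcffeffefefPP => fffffcffeffefefeP   [P → e]
fffffcffeffefefeP => fffffcffeffefefee   [P → e]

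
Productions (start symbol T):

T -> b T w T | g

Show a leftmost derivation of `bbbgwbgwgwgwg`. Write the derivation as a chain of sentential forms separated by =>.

T => bTwT   [T -> b T w T]
bTwT => bbTwTwT   [T -> b T w T]
bbTwTwT => bbbTwTwTwT   [T -> b T w T]
bbbTwTwTwT => bbbgwTwTwT   [T -> g]
bbbgwTwTwT => bbbgwbTwTwTwT   [T -> b T w T]
bbbgwbTwTwTwT => bbbgwbgwTwTwT   [T -> g]
bbbgwbgwTwTwT => bbbgwbgwgwTwT   [T -> g]
bbbgwbgwgwTwT => bbbgwbgwgwgwT   [T -> g]
bbbgwbgwgwgwT => bbbgwbgwgwgwg   [T -> g]

T=>bTwT=>bbTwTwT=>bbbTwTwTwT=>bbbgwTwTwT=>bbbgwbTwTwTwT=>bbbgwbgwTwTwT=>bbbgwbgwgwTwT=>bbbgwbgwgwgwT=>bbbgwbgwgwgwg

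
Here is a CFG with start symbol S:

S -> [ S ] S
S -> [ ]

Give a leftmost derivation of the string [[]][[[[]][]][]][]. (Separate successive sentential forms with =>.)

S => [S]S => [[]]S => [[]][S]S => [[]][[S]S]S => [[]][[[S]S]S]S => [[]][[[[]]S]S]S => [[]][[[[]][]]S]S => [[]][[[[]][]][]]S => [[]][[[[]][]][]][]

S => [S]S   [S -> [ S ] S]
[S]S => [[]]S   [S -> [ ]]
[[]]S => [[]][S]S   [S -> [ S ] S]
[[]][S]S => [[]][[S]S]S   [S -> [ S ] S]
[[]][[S]S]S => [[]][[[S]S]S]S   [S -> [ S ] S]
[[]][[[S]S]S]S => [[]][[[[]]S]S]S   [S -> [ ]]
[[]][[[[]]S]S]S => [[]][[[[]][]]S]S   [S -> [ ]]
[[]][[[[]][]]S]S => [[]][[[[]][]][]]S   [S -> [ ]]
[[]][[[[]][]][]]S => [[]][[[[]][]][]][]   [S -> [ ]]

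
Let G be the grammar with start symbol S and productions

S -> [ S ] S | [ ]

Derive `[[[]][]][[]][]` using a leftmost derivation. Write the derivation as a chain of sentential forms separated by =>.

S => [S]S => [[S]S]S => [[[]]S]S => [[[]][]]S => [[[]][]][S]S => [[[]][]][[]]S => [[[]][]][[]][]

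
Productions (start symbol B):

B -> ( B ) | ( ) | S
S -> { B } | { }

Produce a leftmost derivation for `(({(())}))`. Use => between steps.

B => (B)   [B -> ( B )]
(B) => ((B))   [B -> ( B )]
((B)) => ((S))   [B -> S]
((S)) => (({B}))   [S -> { B }]
(({B})) => (({(B)}))   [B -> ( B )]
(({(B)})) => (({(())}))   [B -> ( )]

B => (B) => ((B)) => ((S)) => (({B})) => (({(B)})) => (({(())}))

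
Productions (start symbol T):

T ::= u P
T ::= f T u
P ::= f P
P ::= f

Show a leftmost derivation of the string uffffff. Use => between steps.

T=>uP=>ufP=>uffP=>ufffP=>uffffP=>ufffffP=>uffffff

T => uP   [T ::= u P]
uP => ufP   [P ::= f P]
ufP => uffP   [P ::= f P]
uffP => ufffP   [P ::= f P]
ufffP => uffffP   [P ::= f P]
uffffP => ufffffP   [P ::= f P]
ufffffP => uffffff   [P ::= f]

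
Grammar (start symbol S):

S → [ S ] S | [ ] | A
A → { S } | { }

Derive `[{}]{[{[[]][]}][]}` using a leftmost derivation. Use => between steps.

S => [S]S   [S → [ S ] S]
[S]S => [A]S   [S → A]
[A]S => [{}]S   [A → { }]
[{}]S => [{}]A   [S → A]
[{}]A => [{}]{S}   [A → { S }]
[{}]{S} => [{}]{[S]S}   [S → [ S ] S]
[{}]{[S]S} => [{}]{[A]S}   [S → A]
[{}]{[A]S} => [{}]{[{S}]S}   [A → { S }]
[{}]{[{S}]S} => [{}]{[{[S]S}]S}   [S → [ S ] S]
[{}]{[{[S]S}]S} => [{}]{[{[[]]S}]S}   [S → [ ]]
[{}]{[{[[]]S}]S} => [{}]{[{[[]][]}]S}   [S → [ ]]
[{}]{[{[[]][]}]S} => [{}]{[{[[]][]}][]}   [S → [ ]]

S => [S]S => [A]S => [{}]S => [{}]A => [{}]{S} => [{}]{[S]S} => [{}]{[A]S} => [{}]{[{S}]S} => [{}]{[{[S]S}]S} => [{}]{[{[[]]S}]S} => [{}]{[{[[]][]}]S} => [{}]{[{[[]][]}][]}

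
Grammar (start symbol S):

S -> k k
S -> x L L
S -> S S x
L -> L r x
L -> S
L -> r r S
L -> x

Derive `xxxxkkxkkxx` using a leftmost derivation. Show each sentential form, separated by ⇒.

S⇒xLL⇒xSL⇒xSSxL⇒xSSxSxL⇒xxLLSxSxL⇒xxxLSxSxL⇒xxxxSxSxL⇒xxxxkkxSxL⇒xxxxkkxkkxL⇒xxxxkkxkkxx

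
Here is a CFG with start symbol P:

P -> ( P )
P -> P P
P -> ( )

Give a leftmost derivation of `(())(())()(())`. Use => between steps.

P => PP => PPP => (P)PP => (())PP => (())PPP => (())(P)PP => (())(())PP => (())(())()P => (())(())()(P) => (())(())()(())

P => PP   [P -> P P]
PP => PPP   [P -> P P]
PPP => (P)PP   [P -> ( P )]
(P)PP => (())PP   [P -> ( )]
(())PP => (())PPP   [P -> P P]
(())PPP => (())(P)PP   [P -> ( P )]
(())(P)PP => (())(())PP   [P -> ( )]
(())(())PP => (())(())()P   [P -> ( )]
(())(())()P => (())(())()(P)   [P -> ( P )]
(())(())()(P) => (())(())()(())   [P -> ( )]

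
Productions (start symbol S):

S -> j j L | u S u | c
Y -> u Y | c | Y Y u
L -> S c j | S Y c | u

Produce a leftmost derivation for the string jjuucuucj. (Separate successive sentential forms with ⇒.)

S⇒jjL⇒jjScj⇒jjuSucj⇒jjuuSuucj⇒jjuucuucj

S ⇒ jjL   [S -> j j L]
jjL ⇒ jjScj   [L -> S c j]
jjScj ⇒ jjuSucj   [S -> u S u]
jjuSucj ⇒ jjuuSuucj   [S -> u S u]
jjuuSuucj ⇒ jjuucuucj   [S -> c]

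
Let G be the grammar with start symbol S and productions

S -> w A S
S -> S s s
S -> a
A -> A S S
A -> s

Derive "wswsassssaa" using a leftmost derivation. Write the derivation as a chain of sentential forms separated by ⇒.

S ⇒ wAS   [S -> w A S]
wAS ⇒ wASSS   [A -> A S S]
wASSS ⇒ wsSSS   [A -> s]
wsSSS ⇒ wsSssSS   [S -> S s s]
wsSssSS ⇒ wsSssssSS   [S -> S s s]
wsSssssSS ⇒ wswASssssSS   [S -> w A S]
wswASssssSS ⇒ wswsSssssSS   [A -> s]
wswsSssssSS ⇒ wswsassssSS   [S -> a]
wswsassssSS ⇒ wswsassssaS   [S -> a]
wswsassssaS ⇒ wswsassssaa   [S -> a]

S⇒wAS⇒wASSS⇒wsSSS⇒wsSssSS⇒wsSssssSS⇒wswASssssSS⇒wswsSssssSS⇒wswsassssSS⇒wswsassssaS⇒wswsassssaa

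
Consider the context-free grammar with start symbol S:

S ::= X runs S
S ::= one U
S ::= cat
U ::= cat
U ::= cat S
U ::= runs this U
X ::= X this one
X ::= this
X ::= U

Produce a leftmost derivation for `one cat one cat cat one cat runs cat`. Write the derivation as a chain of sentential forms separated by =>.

S => one U => one cat S => one cat one U => one cat one cat S => one cat one cat X runs S => one cat one cat U runs S => one cat one cat cat S runs S => one cat one cat cat one U runs S => one cat one cat cat one cat runs S => one cat one cat cat one cat runs cat

S => one U   [S ::= one U]
one U => one cat S   [U ::= cat S]
one cat S => one cat one U   [S ::= one U]
one cat one U => one cat one cat S   [U ::= cat S]
one cat one cat S => one cat one cat X runs S   [S ::= X runs S]
one cat one cat X runs S => one cat one cat U runs S   [X ::= U]
one cat one cat U runs S => one cat one cat cat S runs S   [U ::= cat S]
one cat one cat cat S runs S => one cat one cat cat one U runs S   [S ::= one U]
one cat one cat cat one U runs S => one cat one cat cat one cat runs S   [U ::= cat]
one cat one cat cat one cat runs S => one cat one cat cat one cat runs cat   [S ::= cat]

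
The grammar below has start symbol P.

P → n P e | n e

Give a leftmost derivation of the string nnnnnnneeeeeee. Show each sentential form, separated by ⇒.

P ⇒ nPe   [P → n P e]
nPe ⇒ nnPee   [P → n P e]
nnPee ⇒ nnnPeee   [P → n P e]
nnnPeee ⇒ nnnnPeeee   [P → n P e]
nnnnPeeee ⇒ nnnnnPeeeee   [P → n P e]
nnnnnPeeeee ⇒ nnnnnnPeeeeee   [P → n P e]
nnnnnnPeeeeee ⇒ nnnnnnneeeeeee   [P → n e]

P⇒nPe⇒nnPee⇒nnnPeee⇒nnnnPeeee⇒nnnnnPeeeee⇒nnnnnnPeeeeee⇒nnnnnnneeeeeee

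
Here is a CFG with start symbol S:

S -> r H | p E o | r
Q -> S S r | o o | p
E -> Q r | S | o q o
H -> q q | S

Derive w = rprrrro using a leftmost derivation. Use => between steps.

S => rH   [S -> r H]
rH => rS   [H -> S]
rS => rpEo   [S -> p E o]
rpEo => rpSo   [E -> S]
rpSo => rprHo   [S -> r H]
rprHo => rprSo   [H -> S]
rprSo => rprrHo   [S -> r H]
rprrHo => rprrSo   [H -> S]
rprrSo => rprrrHo   [S -> r H]
rprrrHo => rprrrSo   [H -> S]
rprrrSo => rprrrro   [S -> r]

S => rH => rS => rpEo => rpSo => rprHo => rprSo => rprrHo => rprrSo => rprrrHo => rprrrSo => rprrrro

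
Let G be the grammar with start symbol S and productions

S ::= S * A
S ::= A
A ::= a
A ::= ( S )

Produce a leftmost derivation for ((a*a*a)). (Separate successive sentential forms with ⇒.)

S ⇒ A   [S ::= A]
A ⇒ (S)   [A ::= ( S )]
(S) ⇒ (A)   [S ::= A]
(A) ⇒ ((S))   [A ::= ( S )]
((S)) ⇒ ((S*A))   [S ::= S * A]
((S*A)) ⇒ ((S*A*A))   [S ::= S * A]
((S*A*A)) ⇒ ((A*A*A))   [S ::= A]
((A*A*A)) ⇒ ((a*A*A))   [A ::= a]
((a*A*A)) ⇒ ((a*a*A))   [A ::= a]
((a*a*A)) ⇒ ((a*a*a))   [A ::= a]

S⇒A⇒(S)⇒(A)⇒((S))⇒((S*A))⇒((S*A*A))⇒((A*A*A))⇒((a*A*A))⇒((a*a*A))⇒((a*a*a))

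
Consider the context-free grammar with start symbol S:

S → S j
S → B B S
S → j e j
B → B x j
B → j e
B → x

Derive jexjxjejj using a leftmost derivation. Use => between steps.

S=>BBS=>BxjBS=>jexjBS=>jexjxS=>jexjxSj=>jexjxjejj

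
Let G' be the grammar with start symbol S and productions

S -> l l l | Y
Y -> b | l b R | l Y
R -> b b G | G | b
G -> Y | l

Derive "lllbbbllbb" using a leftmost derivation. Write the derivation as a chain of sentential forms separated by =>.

S => Y => lY => llY => lllbR => lllbbbG => lllbbbY => lllbbblY => lllbbbllbR => lllbbbllbb

S => Y   [S -> Y]
Y => lY   [Y -> l Y]
lY => llY   [Y -> l Y]
llY => lllbR   [Y -> l b R]
lllbR => lllbbbG   [R -> b b G]
lllbbbG => lllbbbY   [G -> Y]
lllbbbY => lllbbblY   [Y -> l Y]
lllbbblY => lllbbbllbR   [Y -> l b R]
lllbbbllbR => lllbbbllbb   [R -> b]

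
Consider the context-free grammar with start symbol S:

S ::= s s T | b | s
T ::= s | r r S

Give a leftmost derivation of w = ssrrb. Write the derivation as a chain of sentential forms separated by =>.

S => ssT   [S ::= s s T]
ssT => ssrrS   [T ::= r r S]
ssrrS => ssrrb   [S ::= b]

S => ssT => ssrrS => ssrrb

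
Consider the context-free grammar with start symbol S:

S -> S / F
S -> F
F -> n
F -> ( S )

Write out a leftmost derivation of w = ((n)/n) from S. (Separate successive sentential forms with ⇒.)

S ⇒ F   [S -> F]
F ⇒ (S)   [F -> ( S )]
(S) ⇒ (S/F)   [S -> S / F]
(S/F) ⇒ (F/F)   [S -> F]
(F/F) ⇒ ((S)/F)   [F -> ( S )]
((S)/F) ⇒ ((F)/F)   [S -> F]
((F)/F) ⇒ ((n)/F)   [F -> n]
((n)/F) ⇒ ((n)/n)   [F -> n]

S ⇒ F ⇒ (S) ⇒ (S/F) ⇒ (F/F) ⇒ ((S)/F) ⇒ ((F)/F) ⇒ ((n)/F) ⇒ ((n)/n)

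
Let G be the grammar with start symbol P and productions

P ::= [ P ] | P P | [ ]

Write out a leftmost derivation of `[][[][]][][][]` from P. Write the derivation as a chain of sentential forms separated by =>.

P => PP => PPP => []PP => []PPP => []PPPP => [][P]PPP => [][PP]PPP => [][[]P]PPP => [][[][]]PPP => [][[][]][]PP => [][[][]][][]P => [][[][]][][][]

P => PP   [P ::= P P]
PP => PPP   [P ::= P P]
PPP => []PP   [P ::= [ ]]
[]PP => []PPP   [P ::= P P]
[]PPP => []PPPP   [P ::= P P]
[]PPPP => [][P]PPP   [P ::= [ P ]]
[][P]PPP => [][PP]PPP   [P ::= P P]
[][PP]PPP => [][[]P]PPP   [P ::= [ ]]
[][[]P]PPP => [][[][]]PPP   [P ::= [ ]]
[][[][]]PPP => [][[][]][]PP   [P ::= [ ]]
[][[][]][]PP => [][[][]][][]P   [P ::= [ ]]
[][[][]][][]P => [][[][]][][][]   [P ::= [ ]]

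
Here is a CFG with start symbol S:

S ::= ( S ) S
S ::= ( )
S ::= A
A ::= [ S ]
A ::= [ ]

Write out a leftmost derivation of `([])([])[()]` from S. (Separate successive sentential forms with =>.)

S => (S)S   [S ::= ( S ) S]
(S)S => (A)S   [S ::= A]
(A)S => ([])S   [A ::= [ ]]
([])S => ([])(S)S   [S ::= ( S ) S]
([])(S)S => ([])(A)S   [S ::= A]
([])(A)S => ([])([])S   [A ::= [ ]]
([])([])S => ([])([])A   [S ::= A]
([])([])A => ([])([])[S]   [A ::= [ S ]]
([])([])[S] => ([])([])[()]   [S ::= ( )]

S=>(S)S=>(A)S=>([])S=>([])(S)S=>([])(A)S=>([])([])S=>([])([])A=>([])([])[S]=>([])([])[()]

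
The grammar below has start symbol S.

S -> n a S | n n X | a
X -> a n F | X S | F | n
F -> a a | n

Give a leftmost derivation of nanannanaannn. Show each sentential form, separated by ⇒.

S ⇒ naS ⇒ nanaS ⇒ nanannX ⇒ nanannXS ⇒ nanannanFS ⇒ nanannanaaS ⇒ nanannanaannX ⇒ nanannanaannF ⇒ nanannanaannn

S ⇒ naS   [S -> n a S]
naS ⇒ nanaS   [S -> n a S]
nanaS ⇒ nanannX   [S -> n n X]
nanannX ⇒ nanannXS   [X -> X S]
nanannXS ⇒ nanannanFS   [X -> a n F]
nanannanFS ⇒ nanannanaaS   [F -> a a]
nanannanaaS ⇒ nanannanaannX   [S -> n n X]
nanannanaannX ⇒ nanannanaannF   [X -> F]
nanannanaannF ⇒ nanannanaannn   [F -> n]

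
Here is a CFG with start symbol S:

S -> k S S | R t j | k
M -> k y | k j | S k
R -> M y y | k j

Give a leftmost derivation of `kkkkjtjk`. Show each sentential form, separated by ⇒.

S⇒kSS⇒kkSSS⇒kkkSS⇒kkkRtjS⇒kkkkjtjS⇒kkkkjtjk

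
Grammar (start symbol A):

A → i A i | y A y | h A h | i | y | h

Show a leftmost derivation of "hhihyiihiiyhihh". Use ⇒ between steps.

A ⇒ hAh ⇒ hhAhh ⇒ hhiAihh ⇒ hhihAhihh ⇒ hhihyAyhihh ⇒ hhihyiAiyhihh ⇒ hhihyiiAiiyhihh ⇒ hhihyiihiiyhihh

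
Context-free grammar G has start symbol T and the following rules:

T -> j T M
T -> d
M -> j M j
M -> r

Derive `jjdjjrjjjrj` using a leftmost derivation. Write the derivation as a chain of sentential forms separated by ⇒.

T ⇒ jTM ⇒ jjTMM ⇒ jjdMM ⇒ jjdjMjM ⇒ jjdjjMjjM ⇒ jjdjjrjjM ⇒ jjdjjrjjjMj ⇒ jjdjjrjjjrj

T ⇒ jTM   [T -> j T M]
jTM ⇒ jjTMM   [T -> j T M]
jjTMM ⇒ jjdMM   [T -> d]
jjdMM ⇒ jjdjMjM   [M -> j M j]
jjdjMjM ⇒ jjdjjMjjM   [M -> j M j]
jjdjjMjjM ⇒ jjdjjrjjM   [M -> r]
jjdjjrjjM ⇒ jjdjjrjjjMj   [M -> j M j]
jjdjjrjjjMj ⇒ jjdjjrjjjrj   [M -> r]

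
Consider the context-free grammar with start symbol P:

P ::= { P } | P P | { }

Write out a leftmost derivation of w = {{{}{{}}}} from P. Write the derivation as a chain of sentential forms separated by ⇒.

P ⇒ {P}   [P ::= { P }]
{P} ⇒ {{P}}   [P ::= { P }]
{{P}} ⇒ {{PP}}   [P ::= P P]
{{PP}} ⇒ {{{}P}}   [P ::= { }]
{{{}P}} ⇒ {{{}{P}}}   [P ::= { P }]
{{{}{P}}} ⇒ {{{}{{}}}}   [P ::= { }]

P ⇒ {P} ⇒ {{P}} ⇒ {{PP}} ⇒ {{{}P}} ⇒ {{{}{P}}} ⇒ {{{}{{}}}}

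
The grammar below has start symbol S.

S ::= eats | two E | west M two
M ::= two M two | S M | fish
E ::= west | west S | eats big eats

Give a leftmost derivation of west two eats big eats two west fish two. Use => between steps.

S => west M two => west S M two => west two E M two => west two eats big eats M two => west two eats big eats S M two => west two eats big eats two E M two => west two eats big eats two west M two => west two eats big eats two west fish two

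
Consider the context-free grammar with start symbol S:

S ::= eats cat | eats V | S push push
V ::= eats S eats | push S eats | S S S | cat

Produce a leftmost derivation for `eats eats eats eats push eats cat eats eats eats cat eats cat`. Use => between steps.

S => eats V   [S ::= eats V]
eats V => eats S S S   [V ::= S S S]
eats S S S => eats eats V S S   [S ::= eats V]
eats eats V S S => eats eats eats S eats S S   [V ::= eats S eats]
eats eats eats S eats S S => eats eats eats eats V eats S S   [S ::= eats V]
eats eats eats eats V eats S S => eats eats eats eats push S eats eats S S   [V ::= push S eats]
eats eats eats eats push S eats eats S S => eats eats eats eats push eats V eats eats S S   [S ::= eats V]
eats eats eats eats push eats V eats eats S S => eats eats eats eats push eats cat eats eats S S   [V ::= cat]
eats eats eats eats push eats cat eats eats S S => eats eats eats eats push eats cat eats eats eats cat S   [S ::= eats cat]
eats eats eats eats push eats cat eats eats eats cat S => eats eats eats eats push eats cat eats eats eats cat eats cat   [S ::= eats cat]

S => eats V => eats S S S => eats eats V S S => eats eats eats S eats S S => eats eats eats eats V eats S S => eats eats eats eats push S eats eats S S => eats eats eats eats push eats V eats eats S S => eats eats eats eats push eats cat eats eats S S => eats eats eats eats push eats cat eats eats eats cat S => eats eats eats eats push eats cat eats eats eats cat eats cat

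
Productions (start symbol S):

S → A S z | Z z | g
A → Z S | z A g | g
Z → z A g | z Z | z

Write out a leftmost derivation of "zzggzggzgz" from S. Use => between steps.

S => Zz => zAgz => zZSgz => zzAgSgz => zzggSgz => zzggZzgz => zzggzAgzgz => zzggzggzgz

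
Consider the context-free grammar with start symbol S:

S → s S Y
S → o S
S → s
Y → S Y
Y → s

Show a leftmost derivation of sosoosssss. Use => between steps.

S => sSY   [S → s S Y]
sSY => soSY   [S → o S]
soSY => sosSYY   [S → s S Y]
sosSYY => sosoSYY   [S → o S]
sosoSYY => sosooSYY   [S → o S]
sosooSYY => sosoosSYYY   [S → s S Y]
sosoosSYYY => sosoossYYY   [S → s]
sosoossYYY => sosoosssYY   [Y → s]
sosoosssYY => sosoossssY   [Y → s]
sosoossssY => sosoosssss   [Y → s]

S=>sSY=>soSY=>sosSYY=>sosoSYY=>sosooSYY=>sosoosSYYY=>sosoossYYY=>sosoosssYY=>sosoossssY=>sosoosssss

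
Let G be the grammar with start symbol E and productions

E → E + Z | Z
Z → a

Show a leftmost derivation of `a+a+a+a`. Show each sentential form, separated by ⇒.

E ⇒ E+Z ⇒ E+Z+Z ⇒ E+Z+Z+Z ⇒ Z+Z+Z+Z ⇒ a+Z+Z+Z ⇒ a+a+Z+Z ⇒ a+a+a+Z ⇒ a+a+a+a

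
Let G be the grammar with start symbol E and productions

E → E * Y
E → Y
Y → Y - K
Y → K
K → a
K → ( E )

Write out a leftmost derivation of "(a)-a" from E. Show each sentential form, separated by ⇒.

E ⇒ Y ⇒ Y-K ⇒ K-K ⇒ (E)-K ⇒ (Y)-K ⇒ (K)-K ⇒ (a)-K ⇒ (a)-a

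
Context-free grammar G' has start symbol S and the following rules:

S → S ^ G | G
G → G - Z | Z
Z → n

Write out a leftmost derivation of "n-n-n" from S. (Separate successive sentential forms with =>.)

S=>G=>G-Z=>G-Z-Z=>Z-Z-Z=>n-Z-Z=>n-n-Z=>n-n-n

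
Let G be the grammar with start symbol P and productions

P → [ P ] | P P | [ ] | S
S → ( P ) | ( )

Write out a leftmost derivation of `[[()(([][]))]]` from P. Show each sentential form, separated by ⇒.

P ⇒ [P]   [P → [ P ]]
[P] ⇒ [[P]]   [P → [ P ]]
[[P]] ⇒ [[PP]]   [P → P P]
[[PP]] ⇒ [[SP]]   [P → S]
[[SP]] ⇒ [[()P]]   [S → ( )]
[[()P]] ⇒ [[()S]]   [P → S]
[[()S]] ⇒ [[()(P)]]   [S → ( P )]
[[()(P)]] ⇒ [[()(S)]]   [P → S]
[[()(S)]] ⇒ [[()((P))]]   [S → ( P )]
[[()((P))]] ⇒ [[()((PP))]]   [P → P P]
[[()((PP))]] ⇒ [[()(([]P))]]   [P → [ ]]
[[()(([]P))]] ⇒ [[()(([][]))]]   [P → [ ]]

P ⇒ [P] ⇒ [[P]] ⇒ [[PP]] ⇒ [[SP]] ⇒ [[()P]] ⇒ [[()S]] ⇒ [[()(P)]] ⇒ [[()(S)]] ⇒ [[()((P))]] ⇒ [[()((PP))]] ⇒ [[()(([]P))]] ⇒ [[()(([][]))]]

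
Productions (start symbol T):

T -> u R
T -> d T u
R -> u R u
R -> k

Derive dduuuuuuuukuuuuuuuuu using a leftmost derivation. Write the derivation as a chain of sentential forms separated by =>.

T => dTu => ddTuu => dduRuu => dduuRuuu => dduuuRuuuu => dduuuuRuuuuu => dduuuuuRuuuuuu => dduuuuuuRuuuuuuu => dduuuuuuuRuuuuuuuu => dduuuuuuuuRuuuuuuuuu => dduuuuuuuukuuuuuuuuu

T => dTu   [T -> d T u]
dTu => ddTuu   [T -> d T u]
ddTuu => dduRuu   [T -> u R]
dduRuu => dduuRuuu   [R -> u R u]
dduuRuuu => dduuuRuuuu   [R -> u R u]
dduuuRuuuu => dduuuuRuuuuu   [R -> u R u]
dduuuuRuuuuu => dduuuuuRuuuuuu   [R -> u R u]
dduuuuuRuuuuuu => dduuuuuuRuuuuuuu   [R -> u R u]
dduuuuuuRuuuuuuu => dduuuuuuuRuuuuuuuu   [R -> u R u]
dduuuuuuuRuuuuuuuu => dduuuuuuuuRuuuuuuuuu   [R -> u R u]
dduuuuuuuuRuuuuuuuuu => dduuuuuuuukuuuuuuuuu   [R -> k]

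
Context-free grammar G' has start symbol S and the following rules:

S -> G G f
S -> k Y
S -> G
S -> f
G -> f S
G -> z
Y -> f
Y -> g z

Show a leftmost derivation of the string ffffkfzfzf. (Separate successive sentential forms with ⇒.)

S⇒G⇒fS⇒fGGf⇒ffSGf⇒ffGGf⇒fffSGf⇒fffGGfGf⇒ffffSGfGf⇒ffffkYGfGf⇒ffffkfGfGf⇒ffffkfzfGf⇒ffffkfzfzf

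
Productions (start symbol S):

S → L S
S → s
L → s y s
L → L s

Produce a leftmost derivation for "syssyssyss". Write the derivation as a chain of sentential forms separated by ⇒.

S ⇒ LS ⇒ sysS ⇒ sysLS ⇒ syssysS ⇒ syssysLS ⇒ syssyssysS ⇒ syssyssyss

S ⇒ LS   [S → L S]
LS ⇒ sysS   [L → s y s]
sysS ⇒ sysLS   [S → L S]
sysLS ⇒ syssysS   [L → s y s]
syssysS ⇒ syssysLS   [S → L S]
syssysLS ⇒ syssyssysS   [L → s y s]
syssyssysS ⇒ syssyssyss   [S → s]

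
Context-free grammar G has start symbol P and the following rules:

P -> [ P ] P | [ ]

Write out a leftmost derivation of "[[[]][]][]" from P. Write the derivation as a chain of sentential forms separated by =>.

P => [P]P => [[P]P]P => [[[]]P]P => [[[]][]]P => [[[]][]][]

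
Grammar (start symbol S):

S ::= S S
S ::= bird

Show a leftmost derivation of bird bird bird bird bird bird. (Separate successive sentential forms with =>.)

S => S S => bird S => bird S S => bird S S S => bird S S S S => bird S S S S S => bird bird S S S S => bird bird bird S S S => bird bird bird bird S S => bird bird bird bird bird S => bird bird bird bird bird bird

S => S S   [S ::= S S]
S S => bird S   [S ::= bird]
bird S => bird S S   [S ::= S S]
bird S S => bird S S S   [S ::= S S]
bird S S S => bird S S S S   [S ::= S S]
bird S S S S => bird S S S S S   [S ::= S S]
bird S S S S S => bird bird S S S S   [S ::= bird]
bird bird S S S S => bird bird bird S S S   [S ::= bird]
bird bird bird S S S => bird bird bird bird S S   [S ::= bird]
bird bird bird bird S S => bird bird bird bird bird S   [S ::= bird]
bird bird bird bird bird S => bird bird bird bird bird bird   [S ::= bird]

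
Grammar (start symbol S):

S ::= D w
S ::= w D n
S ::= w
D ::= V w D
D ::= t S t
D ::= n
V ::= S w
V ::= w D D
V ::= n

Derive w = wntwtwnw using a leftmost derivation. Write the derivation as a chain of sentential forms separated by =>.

S => Dw   [S ::= D w]
Dw => VwDw   [D ::= V w D]
VwDw => wDDwDw   [V ::= w D D]
wDDwDw => wnDwDw   [D ::= n]
wnDwDw => wntStwDw   [D ::= t S t]
wntStwDw => wntwtwDw   [S ::= w]
wntwtwDw => wntwtwnw   [D ::= n]

S=>Dw=>VwDw=>wDDwDw=>wnDwDw=>wntStwDw=>wntwtwDw=>wntwtwnw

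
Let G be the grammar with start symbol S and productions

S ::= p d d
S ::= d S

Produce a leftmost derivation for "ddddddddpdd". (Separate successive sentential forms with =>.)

S => dS   [S ::= d S]
dS => ddS   [S ::= d S]
ddS => dddS   [S ::= d S]
dddS => ddddS   [S ::= d S]
ddddS => dddddS   [S ::= d S]
dddddS => ddddddS   [S ::= d S]
ddddddS => dddddddS   [S ::= d S]
dddddddS => ddddddddS   [S ::= d S]
ddddddddS => ddddddddpdd   [S ::= p d d]

S => dS => ddS => dddS => ddddS => dddddS => ddddddS => dddddddS => ddddddddS => ddddddddpdd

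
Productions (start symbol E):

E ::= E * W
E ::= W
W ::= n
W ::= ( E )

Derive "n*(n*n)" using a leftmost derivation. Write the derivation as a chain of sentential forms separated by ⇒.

E ⇒ E*W   [E ::= E * W]
E*W ⇒ W*W   [E ::= W]
W*W ⇒ n*W   [W ::= n]
n*W ⇒ n*(E)   [W ::= ( E )]
n*(E) ⇒ n*(E*W)   [E ::= E * W]
n*(E*W) ⇒ n*(W*W)   [E ::= W]
n*(W*W) ⇒ n*(n*W)   [W ::= n]
n*(n*W) ⇒ n*(n*n)   [W ::= n]

E⇒E*W⇒W*W⇒n*W⇒n*(E)⇒n*(E*W)⇒n*(W*W)⇒n*(n*W)⇒n*(n*n)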